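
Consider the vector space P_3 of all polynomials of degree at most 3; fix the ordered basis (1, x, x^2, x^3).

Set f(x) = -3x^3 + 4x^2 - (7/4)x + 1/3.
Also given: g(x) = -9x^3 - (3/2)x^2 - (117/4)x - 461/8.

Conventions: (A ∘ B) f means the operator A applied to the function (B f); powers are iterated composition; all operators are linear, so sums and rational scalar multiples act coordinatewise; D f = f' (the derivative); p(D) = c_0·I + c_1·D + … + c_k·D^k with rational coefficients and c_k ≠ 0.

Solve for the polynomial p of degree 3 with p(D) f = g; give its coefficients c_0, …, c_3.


p(D) = 3·I + (3/2)·D + 2·D^2 + 4·D^3, i.e. c_0 = 3, c_1 = 3/2, c_2 = 2, c_3 = 4

D^0 f = -3x^3 + 4x^2 - (7/4)x + 1/3
D^1 f = -9x^2 + 8x - 7/4
D^2 f = -18x + 8
D^3 f = -18
matching coefficients of g against c_0 f + c_1 Df + … from the top degree down determines the c_i
solution: c_0 = 3, c_1 = 3/2, c_2 = 2, c_3 = 4


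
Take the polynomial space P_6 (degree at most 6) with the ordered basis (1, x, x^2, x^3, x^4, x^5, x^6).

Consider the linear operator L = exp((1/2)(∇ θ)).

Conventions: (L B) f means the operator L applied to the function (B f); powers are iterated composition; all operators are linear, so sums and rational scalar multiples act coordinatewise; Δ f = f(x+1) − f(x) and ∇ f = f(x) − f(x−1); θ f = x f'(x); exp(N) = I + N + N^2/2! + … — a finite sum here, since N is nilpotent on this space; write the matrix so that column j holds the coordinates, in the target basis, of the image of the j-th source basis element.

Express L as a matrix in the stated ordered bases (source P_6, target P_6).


image of 1: 1
image of x: x + 1/2
image of x^2: x^2 + 2x - 1/2
image of x^3: x^3 + (9/2)x^2 - 9/8
image of x^4: x^4 + 8x^3 + 6x^2 - 10x + 5/2
image of x^5: x^5 + (25/2)x^4 + 25x^3 - (125/4)x^2 - (25/4)x + 175/16
image of x^6: x^6 + 18x^5 + (135/2)x^4 - 45x^3 - 135x^2 + (567/4)x - 477/16
each image's coordinates form column j of the matrix

the matrix is [[1, 1/2, -1/2, -9/8, 5/2, 175/16, -477/16]; [0, 1, 2, 0, -10, -25/4, 567/4]; [0, 0, 1, 9/2, 6, -125/4, -135]; [0, 0, 0, 1, 8, 25, -45]; [0, 0, 0, 0, 1, 25/2, 135/2]; [0, 0, 0, 0, 0, 1, 18]; [0, 0, 0, 0, 0, 0, 1]] (rows listed top to bottom)


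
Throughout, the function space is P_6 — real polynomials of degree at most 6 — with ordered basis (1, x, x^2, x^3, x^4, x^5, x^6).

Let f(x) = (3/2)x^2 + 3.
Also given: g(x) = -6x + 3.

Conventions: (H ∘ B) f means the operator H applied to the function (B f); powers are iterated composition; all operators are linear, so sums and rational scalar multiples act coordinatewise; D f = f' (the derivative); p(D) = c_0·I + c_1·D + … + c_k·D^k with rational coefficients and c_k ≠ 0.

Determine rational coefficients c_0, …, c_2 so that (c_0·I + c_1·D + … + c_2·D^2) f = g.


D^0 f = (3/2)x^2 + 3
D^1 f = 3x
D^2 f = 3
matching coefficients of g against c_0 f + c_1 Df + … from the top degree down determines the c_i
solution: c_0 = 0, c_1 = -2, c_2 = 1

p(D) = -2·D + D^2, i.e. c_0 = 0, c_1 = -2, c_2 = 1


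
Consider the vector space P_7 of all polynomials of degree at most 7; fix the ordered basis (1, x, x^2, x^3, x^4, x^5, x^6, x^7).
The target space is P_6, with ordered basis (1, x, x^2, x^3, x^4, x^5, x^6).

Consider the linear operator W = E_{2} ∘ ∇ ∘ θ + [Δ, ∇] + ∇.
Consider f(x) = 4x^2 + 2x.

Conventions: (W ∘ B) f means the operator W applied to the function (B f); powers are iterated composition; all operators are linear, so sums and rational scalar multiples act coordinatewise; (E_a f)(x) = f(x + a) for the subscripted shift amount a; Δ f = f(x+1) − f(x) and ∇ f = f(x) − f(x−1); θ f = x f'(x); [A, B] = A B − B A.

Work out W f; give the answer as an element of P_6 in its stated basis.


the image equals g(x) = 24x + 24

θ f = 8x^2 + 2x
∇ θ f = 16x - 6
E_{2} ∇ θ f = 16x + 26
∇ f = 8x - 2
Δ ∇ f = 8
Δ f = 8x + 6
∇ Δ f = 8
[Δ, ∇] f = 0
∇ f = 8x - 2
(E_{2} ∘ ∇ ∘ θ + [Δ, ∇] + ∇) f = 24x + 24


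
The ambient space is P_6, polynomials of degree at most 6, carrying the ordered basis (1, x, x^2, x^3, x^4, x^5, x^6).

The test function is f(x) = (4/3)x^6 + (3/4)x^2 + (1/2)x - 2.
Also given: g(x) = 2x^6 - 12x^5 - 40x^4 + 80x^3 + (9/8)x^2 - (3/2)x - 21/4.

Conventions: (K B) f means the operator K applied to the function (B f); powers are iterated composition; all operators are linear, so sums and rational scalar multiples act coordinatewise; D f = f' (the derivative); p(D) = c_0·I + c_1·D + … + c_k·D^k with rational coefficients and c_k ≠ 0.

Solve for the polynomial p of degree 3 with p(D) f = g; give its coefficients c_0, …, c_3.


p(D) = (3/2)·I − (3/2)·D − D^2 + (1/2)·D^3, i.e. c_0 = 3/2, c_1 = -3/2, c_2 = -1, c_3 = 1/2

D^0 f = (4/3)x^6 + (3/4)x^2 + (1/2)x - 2
D^1 f = 8x^5 + (3/2)x + 1/2
D^2 f = 40x^4 + 3/2
D^3 f = 160x^3
matching coefficients of g against c_0 f + c_1 Df + … from the top degree down determines the c_i
solution: c_0 = 3/2, c_1 = -3/2, c_2 = -1, c_3 = 1/2


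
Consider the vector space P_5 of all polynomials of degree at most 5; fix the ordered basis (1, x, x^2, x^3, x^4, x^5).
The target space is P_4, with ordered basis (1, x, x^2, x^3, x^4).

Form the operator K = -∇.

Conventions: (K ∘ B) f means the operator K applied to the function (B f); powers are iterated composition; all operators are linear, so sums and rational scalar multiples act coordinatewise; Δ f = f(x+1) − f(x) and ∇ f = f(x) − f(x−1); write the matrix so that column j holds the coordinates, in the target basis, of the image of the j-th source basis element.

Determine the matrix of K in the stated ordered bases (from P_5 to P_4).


image of 1: 0
image of x: -1
image of x^2: -2x + 1
image of x^3: -3x^2 + 3x - 1
image of x^4: -4x^3 + 6x^2 - 4x + 1
image of x^5: -5x^4 + 10x^3 - 10x^2 + 5x - 1
each image's coordinates form column j of the matrix

the matrix is [[0, -1, 1, -1, 1, -1]; [0, 0, -2, 3, -4, 5]; [0, 0, 0, -3, 6, -10]; [0, 0, 0, 0, -4, 10]; [0, 0, 0, 0, 0, -5]] (rows listed top to bottom)


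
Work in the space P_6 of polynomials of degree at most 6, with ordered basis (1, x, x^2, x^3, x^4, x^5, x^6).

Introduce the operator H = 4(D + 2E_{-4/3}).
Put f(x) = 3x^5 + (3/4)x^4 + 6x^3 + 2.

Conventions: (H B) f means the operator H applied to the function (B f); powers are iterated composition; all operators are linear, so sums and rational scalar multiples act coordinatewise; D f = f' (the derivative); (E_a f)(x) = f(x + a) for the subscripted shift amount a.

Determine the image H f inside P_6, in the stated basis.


g(x) = 24x^5 - 94x^4 + (1364/3)x^3 - (5624/9)x^2 + (15616/27)x - 14576/81

D f = 15x^4 + 3x^3 + 18x^2
E_{-4/3} f = 3x^5 - (77/4)x^4 + (166/3)x^3 - (784/9)x^2 + (1952/27)x - 1822/81
(2E_{-4/3}) f = 6x^5 - (77/2)x^4 + (332/3)x^3 - (1568/9)x^2 + (3904/27)x - 3644/81
(D + 2E_{-4/3}) f = 6x^5 - (47/2)x^4 + (341/3)x^3 - (1406/9)x^2 + (3904/27)x - 3644/81
(4(D + 2E_{-4/3})) f = 24x^5 - 94x^4 + (1364/3)x^3 - (5624/9)x^2 + (15616/27)x - 14576/81


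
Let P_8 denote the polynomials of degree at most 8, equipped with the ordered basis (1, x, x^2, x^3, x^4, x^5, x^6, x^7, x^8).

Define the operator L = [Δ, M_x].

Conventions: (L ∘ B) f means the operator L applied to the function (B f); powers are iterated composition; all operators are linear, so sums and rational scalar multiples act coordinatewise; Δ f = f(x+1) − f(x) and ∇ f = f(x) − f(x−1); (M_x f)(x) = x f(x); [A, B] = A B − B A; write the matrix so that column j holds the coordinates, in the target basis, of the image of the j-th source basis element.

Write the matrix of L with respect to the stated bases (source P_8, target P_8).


image of 1: 1
image of x: x + 1
image of x^2: x^2 + 2x + 1
image of x^3: x^3 + 3x^2 + 3x + 1
image of x^4: x^4 + 4x^3 + 6x^2 + 4x + 1
image of x^5: x^5 + 5x^4 + 10x^3 + 10x^2 + 5x + 1
image of x^6: x^6 + 6x^5 + 15x^4 + 20x^3 + 15x^2 + 6x + 1
image of x^7: x^7 + 7x^6 + 21x^5 + 35x^4 + 35x^3 + 21x^2 + 7x + 1
image of x^8: x^8 + 8x^7 + 28x^6 + 56x^5 + 70x^4 + 56x^3 + 28x^2 + 8x + 1
each image's coordinates form column j of the matrix

the matrix is [[1, 1, 1, 1, 1, 1, 1, 1, 1]; [0, 1, 2, 3, 4, 5, 6, 7, 8]; [0, 0, 1, 3, 6, 10, 15, 21, 28]; [0, 0, 0, 1, 4, 10, 20, 35, 56]; [0, 0, 0, 0, 1, 5, 15, 35, 70]; [0, 0, 0, 0, 0, 1, 6, 21, 56]; [0, 0, 0, 0, 0, 0, 1, 7, 28]; [0, 0, 0, 0, 0, 0, 0, 1, 8]; [0, 0, 0, 0, 0, 0, 0, 0, 1]] (rows listed top to bottom)


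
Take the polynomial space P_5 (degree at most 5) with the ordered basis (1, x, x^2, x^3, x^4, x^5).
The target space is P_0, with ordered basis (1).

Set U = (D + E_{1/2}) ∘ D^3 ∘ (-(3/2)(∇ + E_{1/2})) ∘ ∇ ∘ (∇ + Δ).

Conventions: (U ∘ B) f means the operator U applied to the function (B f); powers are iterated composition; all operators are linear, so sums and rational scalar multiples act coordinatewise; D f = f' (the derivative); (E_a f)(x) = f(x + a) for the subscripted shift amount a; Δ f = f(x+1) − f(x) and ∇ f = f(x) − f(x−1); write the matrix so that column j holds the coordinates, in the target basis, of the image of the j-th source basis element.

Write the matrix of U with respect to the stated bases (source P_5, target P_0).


the matrix is [[0, 0, 0, 0, 0, -360]] (rows listed top to bottom)

image of 1: 0
image of x: 0
image of x^2: 0
image of x^3: 0
image of x^4: 0
image of x^5: -360
each image's coordinates form column j of the matrix


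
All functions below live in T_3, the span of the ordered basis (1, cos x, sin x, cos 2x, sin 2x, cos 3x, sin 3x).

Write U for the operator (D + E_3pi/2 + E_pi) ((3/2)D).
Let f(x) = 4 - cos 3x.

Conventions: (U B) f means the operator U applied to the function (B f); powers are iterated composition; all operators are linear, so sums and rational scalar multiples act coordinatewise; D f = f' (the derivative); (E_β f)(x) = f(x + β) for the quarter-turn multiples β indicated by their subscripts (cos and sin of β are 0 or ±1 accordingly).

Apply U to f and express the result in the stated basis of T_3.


the result is g(x) = 18cos 3x - (9/2)sin 3x

D f = 3sin 3x
((3/2)D) f = (9/2)sin 3x
D ((3/2)D) f = (27/2)cos 3x
E_3pi/2 ((3/2)D) f = (9/2)cos 3x
E_pi ((3/2)D) f = -(9/2)sin 3x
(D + E_3pi/2 + E_pi) ((3/2)D) f = 18cos 3x - (9/2)sin 3x


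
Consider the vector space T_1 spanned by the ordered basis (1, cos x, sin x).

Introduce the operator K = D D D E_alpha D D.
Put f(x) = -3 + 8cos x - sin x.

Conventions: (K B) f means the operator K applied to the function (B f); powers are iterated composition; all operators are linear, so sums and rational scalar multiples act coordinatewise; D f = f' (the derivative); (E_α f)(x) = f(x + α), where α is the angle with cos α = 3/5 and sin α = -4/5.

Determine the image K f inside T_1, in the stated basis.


D f = -cos x - 8sin x
D D f = -8cos x + sin x
E_alpha (D D) f = -(28/5)cos x - (29/5)sin x
D E_alpha (D D) f = -(29/5)cos x + (28/5)sin x
D D E_alpha (D D) f = (28/5)cos x + (29/5)sin x
D (D D E_alpha) (D D) f = (29/5)cos x - (28/5)sin x

the result is g(x) = (29/5)cos x - (28/5)sin x


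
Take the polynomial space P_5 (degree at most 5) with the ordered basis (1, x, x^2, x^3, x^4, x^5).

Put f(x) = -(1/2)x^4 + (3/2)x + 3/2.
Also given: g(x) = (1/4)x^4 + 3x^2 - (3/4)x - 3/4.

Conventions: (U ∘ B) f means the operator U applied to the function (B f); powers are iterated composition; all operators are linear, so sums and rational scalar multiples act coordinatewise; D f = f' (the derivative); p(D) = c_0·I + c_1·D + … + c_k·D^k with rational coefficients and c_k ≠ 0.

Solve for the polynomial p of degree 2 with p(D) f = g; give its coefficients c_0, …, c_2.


c_0 = -1/2, c_1 = 0, c_2 = -1/2

D^0 f = -(1/2)x^4 + (3/2)x + 3/2
D^1 f = -2x^3 + 3/2
D^2 f = -6x^2
matching coefficients of g against c_0 f + c_1 Df + … from the top degree down determines the c_i
solution: c_0 = -1/2, c_1 = 0, c_2 = -1/2


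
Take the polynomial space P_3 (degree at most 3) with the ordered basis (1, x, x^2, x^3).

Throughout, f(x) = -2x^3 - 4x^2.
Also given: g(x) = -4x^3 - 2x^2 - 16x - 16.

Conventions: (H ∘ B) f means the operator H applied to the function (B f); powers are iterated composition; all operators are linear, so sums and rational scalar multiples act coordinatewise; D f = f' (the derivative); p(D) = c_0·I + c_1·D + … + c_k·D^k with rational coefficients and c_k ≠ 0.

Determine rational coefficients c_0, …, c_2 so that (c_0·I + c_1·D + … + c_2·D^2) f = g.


D^0 f = -2x^3 - 4x^2
D^1 f = -6x^2 - 8x
D^2 f = -12x - 8
matching coefficients of g against c_0 f + c_1 Df + … from the top degree down determines the c_i
solution: c_0 = 2, c_1 = -1, c_2 = 2

p(D) = 2·I − D + 2·D^2, i.e. c_0 = 2, c_1 = -1, c_2 = 2


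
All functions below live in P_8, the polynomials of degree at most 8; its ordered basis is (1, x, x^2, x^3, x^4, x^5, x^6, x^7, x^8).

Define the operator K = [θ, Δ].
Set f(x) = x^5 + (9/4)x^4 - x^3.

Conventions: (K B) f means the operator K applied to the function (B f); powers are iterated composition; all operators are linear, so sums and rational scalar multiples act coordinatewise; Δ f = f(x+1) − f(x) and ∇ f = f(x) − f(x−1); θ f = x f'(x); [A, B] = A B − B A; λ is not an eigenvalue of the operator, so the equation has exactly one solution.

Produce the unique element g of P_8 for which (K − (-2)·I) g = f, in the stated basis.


the result is g(x) = (1/2)x^5 + (19/8)x^4 + (37/4)x^3 + (285/8)x^2 + (661/8)x + 1549/16

write g with unknown coordinates in the stated basis and equate coefficients in (K − (-2)·I) g = f
solving from the highest basis element down gives g = (1/2)x^5 + (19/8)x^4 + (37/4)x^3 + (285/8)x^2 + (661/8)x + 1549/16
check: K g = -(5/2)x^4 - (39/2)x^3 - (285/4)x^2 - (661/4)x - 1549/8
so K g − (-2)·g = x^5 + (9/4)x^4 - x^3 = f ✓


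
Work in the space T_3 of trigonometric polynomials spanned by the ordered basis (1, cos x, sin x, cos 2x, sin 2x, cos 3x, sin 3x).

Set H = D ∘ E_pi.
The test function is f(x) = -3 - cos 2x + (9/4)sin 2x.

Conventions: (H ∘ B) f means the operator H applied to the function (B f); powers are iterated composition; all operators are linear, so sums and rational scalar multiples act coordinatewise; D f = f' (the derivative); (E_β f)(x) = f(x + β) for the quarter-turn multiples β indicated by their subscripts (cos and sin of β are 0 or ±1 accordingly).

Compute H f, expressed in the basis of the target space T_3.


the image equals g(x) = (9/2)cos 2x + 2sin 2x

E_pi f = -3 - cos 2x + (9/4)sin 2x
D E_pi f = (9/2)cos 2x + 2sin 2x


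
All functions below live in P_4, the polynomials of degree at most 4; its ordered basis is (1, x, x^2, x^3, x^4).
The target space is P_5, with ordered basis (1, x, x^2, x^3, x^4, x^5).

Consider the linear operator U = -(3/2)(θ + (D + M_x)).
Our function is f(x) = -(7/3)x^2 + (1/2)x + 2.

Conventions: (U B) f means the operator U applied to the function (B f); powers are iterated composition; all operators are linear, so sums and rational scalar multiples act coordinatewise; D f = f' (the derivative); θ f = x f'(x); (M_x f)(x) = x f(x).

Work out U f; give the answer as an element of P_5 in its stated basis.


θ f = -(14/3)x^2 + (1/2)x
D f = -(14/3)x + 1/2
M_x f = -(7/3)x^3 + (1/2)x^2 + 2x
(D + M_x) f = -(7/3)x^3 + (1/2)x^2 - (8/3)x + 1/2
(θ + (D + M_x)) f = -(7/3)x^3 - (25/6)x^2 - (13/6)x + 1/2
(-(3/2)(θ + (D + M_x))) f = (7/2)x^3 + (25/4)x^2 + (13/4)x - 3/4

the image equals g(x) = (7/2)x^3 + (25/4)x^2 + (13/4)x - 3/4


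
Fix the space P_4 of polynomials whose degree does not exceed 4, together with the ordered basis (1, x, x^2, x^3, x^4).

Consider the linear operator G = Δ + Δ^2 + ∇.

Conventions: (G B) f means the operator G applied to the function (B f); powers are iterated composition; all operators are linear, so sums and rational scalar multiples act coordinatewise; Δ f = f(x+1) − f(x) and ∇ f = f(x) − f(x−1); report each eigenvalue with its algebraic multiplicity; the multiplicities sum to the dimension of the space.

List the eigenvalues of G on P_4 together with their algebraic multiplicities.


image of 1: 0
image of x: 2
image of x^2: 4x + 2
image of x^3: 6x^2 + 6x + 8
image of x^4: 8x^3 + 12x^2 + 32x + 14
the matrix is upper triangular; its diagonal is (0, 0, 0, 0, 0)
for a triangular matrix the eigenvalues are the diagonal entries, with algebraic multiplicity their repetition count

λ = 0 (multiplicity 5)


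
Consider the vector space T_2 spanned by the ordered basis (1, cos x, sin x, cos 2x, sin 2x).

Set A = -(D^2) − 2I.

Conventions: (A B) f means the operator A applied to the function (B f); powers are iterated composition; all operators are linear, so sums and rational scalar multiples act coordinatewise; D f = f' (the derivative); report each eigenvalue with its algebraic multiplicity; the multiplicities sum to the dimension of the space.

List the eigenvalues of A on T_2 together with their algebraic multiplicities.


image of 1: -2
image of cos x: -cos x
image of sin x: -sin x
image of cos 2x: 2cos 2x
image of sin 2x: 2sin 2x
the matrix is diagonal; its diagonal is (-2, -1, -1, 2, 2)
for a triangular matrix the eigenvalues are the diagonal entries, with algebraic multiplicity their repetition count

λ = -2 (multiplicity 1), λ = -1 (multiplicity 2), λ = 2 (multiplicity 2)


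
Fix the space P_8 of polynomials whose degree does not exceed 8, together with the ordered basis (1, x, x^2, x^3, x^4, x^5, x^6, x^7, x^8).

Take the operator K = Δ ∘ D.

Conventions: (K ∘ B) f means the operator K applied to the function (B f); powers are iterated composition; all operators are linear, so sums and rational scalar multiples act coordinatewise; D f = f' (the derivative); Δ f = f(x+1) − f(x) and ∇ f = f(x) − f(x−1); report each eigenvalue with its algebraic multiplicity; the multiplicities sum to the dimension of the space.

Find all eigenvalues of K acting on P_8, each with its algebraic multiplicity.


λ = 0 (multiplicity 9)

image of 1: 0
image of x: 0
image of x^2: 2
image of x^3: 6x + 3
image of x^4: 12x^2 + 12x + 4
image of x^5: 20x^3 + 30x^2 + 20x + 5
image of x^6: 30x^4 + 60x^3 + 60x^2 + 30x + 6
image of x^7: 42x^5 + 105x^4 + 140x^3 + 105x^2 + 42x + 7
image of x^8: 56x^6 + 168x^5 + 280x^4 + 280x^3 + 168x^2 + 56x + 8
the matrix is upper triangular; its diagonal is (0, 0, 0, 0, 0, 0, 0, 0, 0)
for a triangular matrix the eigenvalues are the diagonal entries, with algebraic multiplicity their repetition count


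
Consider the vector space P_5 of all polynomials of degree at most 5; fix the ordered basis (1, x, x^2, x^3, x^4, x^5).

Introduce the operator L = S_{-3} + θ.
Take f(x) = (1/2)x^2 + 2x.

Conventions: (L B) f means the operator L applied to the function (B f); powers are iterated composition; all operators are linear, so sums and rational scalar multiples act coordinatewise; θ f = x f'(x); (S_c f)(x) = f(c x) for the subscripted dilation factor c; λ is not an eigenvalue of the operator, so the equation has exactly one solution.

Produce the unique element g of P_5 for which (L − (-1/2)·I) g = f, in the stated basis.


write g with unknown coordinates in the stated basis and equate coefficients in (L − (-1/2)·I) g = f
solving from the highest basis element down gives g = (1/23)x^2 - (4/3)x
check: L g = (11/23)x^2 + (8/3)x
so L g − (-1/2)·g = (1/2)x^2 + 2x = f ✓

g(x) = (1/23)x^2 - (4/3)x


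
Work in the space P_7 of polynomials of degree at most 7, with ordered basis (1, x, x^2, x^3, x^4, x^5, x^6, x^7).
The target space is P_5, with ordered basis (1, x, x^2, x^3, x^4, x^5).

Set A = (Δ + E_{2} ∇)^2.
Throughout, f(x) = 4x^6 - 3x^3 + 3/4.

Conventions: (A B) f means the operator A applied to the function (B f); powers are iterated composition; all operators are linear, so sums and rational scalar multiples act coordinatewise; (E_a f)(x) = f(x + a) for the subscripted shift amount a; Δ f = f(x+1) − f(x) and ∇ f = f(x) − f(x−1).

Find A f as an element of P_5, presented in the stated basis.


Δ f = 24x^5 + 60x^4 + 80x^3 + 51x^2 + 15x + 1
∇ f = 24x^5 - 60x^4 + 80x^3 - 69x^2 + 33x - 7
E_{2} ∇ f = 24x^5 + 180x^4 + 560x^3 + 891x^2 + 717x + 231
(Δ + E_{2} ∇) f = 48x^5 + 240x^4 + 640x^3 + 942x^2 + 732x + 232
Δ (Δ + E_{2} ∇) f = 240x^4 + 1440x^3 + 3840x^2 + 5004x + 2602
∇ (Δ + E_{2} ∇) f = 240x^4 + 480x^3 + 960x^2 + 684x + 238
E_{2} ∇ (Δ + E_{2} ∇) f = 240x^4 + 2400x^3 + 9600x^2 + 17964x + 13126
(Δ + E_{2} ∇) (Δ + E_{2} ∇) f = 480x^4 + 3840x^3 + 13440x^2 + 22968x + 15728

g(x) = 480x^4 + 3840x^3 + 13440x^2 + 22968x + 15728


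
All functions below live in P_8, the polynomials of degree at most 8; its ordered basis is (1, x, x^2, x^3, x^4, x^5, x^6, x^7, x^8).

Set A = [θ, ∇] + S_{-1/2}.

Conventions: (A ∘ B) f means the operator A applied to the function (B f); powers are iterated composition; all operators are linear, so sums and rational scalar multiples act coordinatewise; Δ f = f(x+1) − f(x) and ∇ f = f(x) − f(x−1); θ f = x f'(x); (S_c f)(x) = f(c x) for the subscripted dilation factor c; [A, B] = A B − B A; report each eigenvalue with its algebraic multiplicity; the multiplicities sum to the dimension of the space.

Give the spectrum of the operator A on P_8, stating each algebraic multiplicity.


λ = -1/2 (multiplicity 1), λ = -1/8 (multiplicity 1), λ = -1/32 (multiplicity 1), λ = -1/128 (multiplicity 1), λ = 1/256 (multiplicity 1), λ = 1/64 (multiplicity 1), λ = 1/16 (multiplicity 1), λ = 1/4 (multiplicity 1), λ = 1 (multiplicity 1)

image of 1: 1
image of x: -(1/2)x - 1
image of x^2: (1/4)x^2 - 2x + 2
image of x^3: -(1/8)x^3 - 3x^2 + 6x - 3
image of x^4: (1/16)x^4 - 4x^3 + 12x^2 - 12x + 4
image of x^5: -(1/32)x^5 - 5x^4 + 20x^3 - 30x^2 + 20x - 5
image of x^6: (1/64)x^6 - 6x^5 + 30x^4 - 60x^3 + 60x^2 - 30x + 6
image of x^7: -(1/128)x^7 - 7x^6 + 42x^5 - 105x^4 + 140x^3 - 105x^2 + 42x - 7
image of x^8: (1/256)x^8 - 8x^7 + 56x^6 - 168x^5 + 280x^4 - 280x^3 + 168x^2 - 56x + 8
the matrix is upper triangular; its diagonal is (1, -1/2, 1/4, -1/8, 1/16, -1/32, 1/64, -1/128, 1/256)
for a triangular matrix the eigenvalues are the diagonal entries, with algebraic multiplicity their repetition count


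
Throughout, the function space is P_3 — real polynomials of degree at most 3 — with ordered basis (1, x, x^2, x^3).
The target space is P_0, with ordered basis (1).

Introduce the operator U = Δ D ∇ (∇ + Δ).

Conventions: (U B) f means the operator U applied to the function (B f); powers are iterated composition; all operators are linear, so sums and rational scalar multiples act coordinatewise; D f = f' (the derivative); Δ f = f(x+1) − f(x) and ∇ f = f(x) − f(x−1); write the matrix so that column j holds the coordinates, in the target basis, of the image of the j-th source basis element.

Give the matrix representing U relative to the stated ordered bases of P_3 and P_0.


image of 1: 0
image of x: 0
image of x^2: 0
image of x^3: 0
each image's coordinates form column j of the matrix

the matrix is [[0, 0, 0, 0]] (rows listed top to bottom)


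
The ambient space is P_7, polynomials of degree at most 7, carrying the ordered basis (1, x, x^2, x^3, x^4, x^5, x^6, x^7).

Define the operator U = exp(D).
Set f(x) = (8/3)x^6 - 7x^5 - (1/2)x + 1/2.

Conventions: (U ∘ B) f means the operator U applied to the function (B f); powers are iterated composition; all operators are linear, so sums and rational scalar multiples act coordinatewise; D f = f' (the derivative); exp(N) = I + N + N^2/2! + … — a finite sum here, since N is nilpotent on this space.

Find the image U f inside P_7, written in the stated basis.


order-1 term: 16x^5 - 35x^4 - 1/2
order-2 term: 40x^4 - 70x^3
order-3 term: (160/3)x^3 - 70x^2
order-4 term: 40x^2 - 35x
order-5 term: 16x - 7
order-6 term: 8/3
the series for exp(D) f terminates at order 6
exp(D) f = (8/3)x^6 + 9x^5 + 5x^4 - (50/3)x^3 - 30x^2 - (39/2)x - 13/3

g(x) = (8/3)x^6 + 9x^5 + 5x^4 - (50/3)x^3 - 30x^2 - (39/2)x - 13/3


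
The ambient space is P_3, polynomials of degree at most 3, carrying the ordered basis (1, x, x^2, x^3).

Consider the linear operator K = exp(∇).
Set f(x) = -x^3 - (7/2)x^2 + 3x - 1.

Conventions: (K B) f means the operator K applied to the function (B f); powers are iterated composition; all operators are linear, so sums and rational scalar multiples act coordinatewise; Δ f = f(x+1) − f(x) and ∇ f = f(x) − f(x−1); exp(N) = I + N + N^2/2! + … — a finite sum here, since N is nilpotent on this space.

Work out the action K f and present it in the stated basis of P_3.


the image equals g(x) = -x^3 - (13/2)x^2 - 4x + 3

order-1 term: -3x^2 - 4x + 11/2
order-2 term: -3x - 1/2
order-3 term: -1
the series for exp(∇) f terminates at order 3
exp(∇) f = -x^3 - (13/2)x^2 - 4x + 3


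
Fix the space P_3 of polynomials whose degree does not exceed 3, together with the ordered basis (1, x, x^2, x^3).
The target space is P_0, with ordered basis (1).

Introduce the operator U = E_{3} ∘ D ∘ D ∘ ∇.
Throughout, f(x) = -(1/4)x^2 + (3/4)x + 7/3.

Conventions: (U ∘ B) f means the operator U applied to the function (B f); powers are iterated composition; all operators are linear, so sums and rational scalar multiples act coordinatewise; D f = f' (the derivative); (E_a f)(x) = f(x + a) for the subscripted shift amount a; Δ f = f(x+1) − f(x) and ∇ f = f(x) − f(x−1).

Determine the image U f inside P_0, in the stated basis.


∇ f = -(1/2)x + 1
D ∇ f = -1/2
D D ∇ f = 0
E_{3} (D ∘ D) ∇ f = 0

the result is g(x) = 0


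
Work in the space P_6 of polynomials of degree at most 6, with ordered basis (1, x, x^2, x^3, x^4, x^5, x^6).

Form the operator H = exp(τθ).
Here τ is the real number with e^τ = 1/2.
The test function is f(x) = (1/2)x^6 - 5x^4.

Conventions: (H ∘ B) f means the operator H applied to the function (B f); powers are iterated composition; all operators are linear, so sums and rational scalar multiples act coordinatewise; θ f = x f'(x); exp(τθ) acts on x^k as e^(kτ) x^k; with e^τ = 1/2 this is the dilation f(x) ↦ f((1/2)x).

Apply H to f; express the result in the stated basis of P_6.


exp(τθ) x^k = e^(kτ) x^k; with e^τ = 1/2 this sends x^k to (1/2)^k x^k
x^4 ↦ 1/16 x^4
x^6 ↦ 1/64 x^6
applying this coordinatewise to f: exp(τθ) f = (1/128)x^6 - (5/16)x^4

g(x) = (1/128)x^6 - (5/16)x^4


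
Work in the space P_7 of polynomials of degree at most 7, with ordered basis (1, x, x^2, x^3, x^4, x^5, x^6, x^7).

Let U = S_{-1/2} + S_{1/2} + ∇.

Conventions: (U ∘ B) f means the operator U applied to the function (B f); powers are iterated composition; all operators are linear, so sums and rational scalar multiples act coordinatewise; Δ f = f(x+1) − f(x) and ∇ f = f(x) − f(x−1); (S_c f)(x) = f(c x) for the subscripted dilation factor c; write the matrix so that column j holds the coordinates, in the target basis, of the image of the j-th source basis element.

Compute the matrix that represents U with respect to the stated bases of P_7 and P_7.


the matrix is [[2, 1, -1, 1, -1, 1, -1, 1]; [0, 0, 2, -3, 4, -5, 6, -7]; [0, 0, 1/2, 3, -6, 10, -15, 21]; [0, 0, 0, 0, 4, -10, 20, -35]; [0, 0, 0, 0, 1/8, 5, -15, 35]; [0, 0, 0, 0, 0, 0, 6, -21]; [0, 0, 0, 0, 0, 0, 1/32, 7]; [0, 0, 0, 0, 0, 0, 0, 0]] (rows listed top to bottom)

image of 1: 2
image of x: 1
image of x^2: (1/2)x^2 + 2x - 1
image of x^3: 3x^2 - 3x + 1
image of x^4: (1/8)x^4 + 4x^3 - 6x^2 + 4x - 1
image of x^5: 5x^4 - 10x^3 + 10x^2 - 5x + 1
image of x^6: (1/32)x^6 + 6x^5 - 15x^4 + 20x^3 - 15x^2 + 6x - 1
image of x^7: 7x^6 - 21x^5 + 35x^4 - 35x^3 + 21x^2 - 7x + 1
each image's coordinates form column j of the matrix


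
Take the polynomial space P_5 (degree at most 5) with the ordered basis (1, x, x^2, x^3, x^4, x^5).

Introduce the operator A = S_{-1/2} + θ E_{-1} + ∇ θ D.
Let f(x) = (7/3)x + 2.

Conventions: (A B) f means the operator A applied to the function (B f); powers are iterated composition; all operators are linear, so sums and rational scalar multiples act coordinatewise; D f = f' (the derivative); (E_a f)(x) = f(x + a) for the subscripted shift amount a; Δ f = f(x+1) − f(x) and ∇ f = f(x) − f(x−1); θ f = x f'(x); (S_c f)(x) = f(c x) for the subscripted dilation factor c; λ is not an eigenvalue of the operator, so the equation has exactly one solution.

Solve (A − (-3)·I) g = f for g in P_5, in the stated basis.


the image equals g(x) = (2/3)x + 1/2

write g with unknown coordinates in the stated basis and equate coefficients in (A − (-3)·I) g = f
solving from the highest basis element down gives g = (2/3)x + 1/2
check: A g = (1/3)x + 1/2
so A g − (-3)·g = (7/3)x + 2 = f ✓


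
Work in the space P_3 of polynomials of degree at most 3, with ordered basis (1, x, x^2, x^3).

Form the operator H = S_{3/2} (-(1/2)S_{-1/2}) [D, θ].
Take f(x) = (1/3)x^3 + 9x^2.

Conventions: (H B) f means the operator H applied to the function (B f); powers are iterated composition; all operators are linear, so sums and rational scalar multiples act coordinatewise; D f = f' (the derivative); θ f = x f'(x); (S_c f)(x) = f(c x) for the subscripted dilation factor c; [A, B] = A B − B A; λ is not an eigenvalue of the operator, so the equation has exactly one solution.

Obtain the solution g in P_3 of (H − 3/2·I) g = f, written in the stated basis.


g(x) = -(2/9)x^3 - (47/8)x^2 - (47/16)x + 47/48

write g with unknown coordinates in the stated basis and equate coefficients in (H − 3/2·I) g = f
solving from the highest basis element down gives g = -(2/9)x^3 - (47/8)x^2 - (47/16)x + 47/48
check: H g = (3/16)x^2 - (141/32)x + 47/32
so H g − 3/2·g = (1/3)x^3 + 9x^2 = f ✓


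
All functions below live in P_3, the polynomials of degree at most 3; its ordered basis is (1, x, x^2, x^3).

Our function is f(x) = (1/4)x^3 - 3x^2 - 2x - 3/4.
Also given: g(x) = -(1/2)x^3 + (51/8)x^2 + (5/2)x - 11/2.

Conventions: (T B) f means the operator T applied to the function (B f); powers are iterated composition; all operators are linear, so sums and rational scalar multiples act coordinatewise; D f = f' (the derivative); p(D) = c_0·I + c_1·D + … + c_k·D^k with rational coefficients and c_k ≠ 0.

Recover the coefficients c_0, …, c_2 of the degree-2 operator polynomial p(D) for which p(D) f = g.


p(D) = -2·I + (1/2)·D + D^2, i.e. c_0 = -2, c_1 = 1/2, c_2 = 1

D^0 f = (1/4)x^3 - 3x^2 - 2x - 3/4
D^1 f = (3/4)x^2 - 6x - 2
D^2 f = (3/2)x - 6
matching coefficients of g against c_0 f + c_1 Df + … from the top degree down determines the c_i
solution: c_0 = -2, c_1 = 1/2, c_2 = 1


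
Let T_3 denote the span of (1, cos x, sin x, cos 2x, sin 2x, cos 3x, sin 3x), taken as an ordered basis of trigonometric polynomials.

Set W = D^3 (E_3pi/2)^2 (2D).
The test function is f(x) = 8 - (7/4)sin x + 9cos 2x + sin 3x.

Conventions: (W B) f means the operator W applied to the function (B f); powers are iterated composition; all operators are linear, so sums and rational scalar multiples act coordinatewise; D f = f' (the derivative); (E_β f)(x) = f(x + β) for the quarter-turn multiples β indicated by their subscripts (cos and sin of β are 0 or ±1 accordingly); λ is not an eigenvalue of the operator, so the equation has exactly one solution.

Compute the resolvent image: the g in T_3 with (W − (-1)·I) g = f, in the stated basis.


write g with unknown coordinates in the stated basis and equate coefficients in (W − (-1)·I) g = f
solving from the highest basis element down gives g = 8 + (7/4)sin x + (3/11)cos 2x - (1/161)sin 3x
check: W g = -(7/2)sin x + (96/11)cos 2x + (162/161)sin 3x
so W g − (-1)·g = 8 - (7/4)sin x + 9cos 2x + sin 3x = f ✓

the image equals g(x) = 8 + (7/4)sin x + (3/11)cos 2x - (1/161)sin 3x


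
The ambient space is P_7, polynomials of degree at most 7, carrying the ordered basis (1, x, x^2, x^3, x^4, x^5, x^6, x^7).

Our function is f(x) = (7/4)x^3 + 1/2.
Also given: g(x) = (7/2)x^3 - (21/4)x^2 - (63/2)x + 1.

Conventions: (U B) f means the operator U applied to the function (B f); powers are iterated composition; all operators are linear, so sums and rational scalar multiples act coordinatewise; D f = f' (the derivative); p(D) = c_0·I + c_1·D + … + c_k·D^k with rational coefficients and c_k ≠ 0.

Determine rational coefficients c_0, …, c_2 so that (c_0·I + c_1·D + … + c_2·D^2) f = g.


c_0 = 2, c_1 = -1, c_2 = -3

D^0 f = (7/4)x^3 + 1/2
D^1 f = (21/4)x^2
D^2 f = (21/2)x
matching coefficients of g against c_0 f + c_1 Df + … from the top degree down determines the c_i
solution: c_0 = 2, c_1 = -1, c_2 = -3


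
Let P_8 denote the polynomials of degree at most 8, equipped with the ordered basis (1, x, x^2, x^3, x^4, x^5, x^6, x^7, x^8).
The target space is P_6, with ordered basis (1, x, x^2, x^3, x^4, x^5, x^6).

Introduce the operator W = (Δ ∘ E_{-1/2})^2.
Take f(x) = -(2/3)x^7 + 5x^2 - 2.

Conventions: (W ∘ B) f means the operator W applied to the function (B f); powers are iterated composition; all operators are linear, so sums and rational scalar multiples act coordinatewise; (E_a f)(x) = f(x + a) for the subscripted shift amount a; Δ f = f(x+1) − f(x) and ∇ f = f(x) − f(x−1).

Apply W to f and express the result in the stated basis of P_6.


E_{-1/2} f = -(2/3)x^7 + (7/3)x^6 - (7/2)x^5 + (35/12)x^4 - (35/24)x^3 + (87/16)x^2 - (487/96)x - 143/192
Δ E_{-1/2} f = -(14/3)x^6 - (35/6)x^4 - (7/8)x^2 + 10x - 1/96
E_{-1/2} (Δ ∘ E_{-1/2}) f = -(14/3)x^6 + 14x^5 - (70/3)x^4 + (70/3)x^3 - 14x^2 + (44/3)x - 17/3
Δ E_{-1/2} (Δ ∘ E_{-1/2}) f = -28x^5 - (140/3)x^3 - (28/3)x + 10

the image equals g(x) = -28x^5 - (140/3)x^3 - (28/3)x + 10


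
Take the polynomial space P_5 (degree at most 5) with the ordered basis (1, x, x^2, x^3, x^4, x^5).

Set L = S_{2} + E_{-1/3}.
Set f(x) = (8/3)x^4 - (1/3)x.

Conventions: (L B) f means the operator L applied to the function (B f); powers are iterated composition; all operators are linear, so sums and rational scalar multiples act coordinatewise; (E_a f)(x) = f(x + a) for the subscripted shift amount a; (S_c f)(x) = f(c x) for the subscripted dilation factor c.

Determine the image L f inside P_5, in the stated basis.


the result is g(x) = (136/3)x^4 - (32/9)x^3 + (16/9)x^2 - (113/81)x + 35/243

S_{2} f = (128/3)x^4 - (2/3)x
E_{-1/3} f = (8/3)x^4 - (32/9)x^3 + (16/9)x^2 - (59/81)x + 35/243
(S_{2} + E_{-1/3}) f = (136/3)x^4 - (32/9)x^3 + (16/9)x^2 - (113/81)x + 35/243


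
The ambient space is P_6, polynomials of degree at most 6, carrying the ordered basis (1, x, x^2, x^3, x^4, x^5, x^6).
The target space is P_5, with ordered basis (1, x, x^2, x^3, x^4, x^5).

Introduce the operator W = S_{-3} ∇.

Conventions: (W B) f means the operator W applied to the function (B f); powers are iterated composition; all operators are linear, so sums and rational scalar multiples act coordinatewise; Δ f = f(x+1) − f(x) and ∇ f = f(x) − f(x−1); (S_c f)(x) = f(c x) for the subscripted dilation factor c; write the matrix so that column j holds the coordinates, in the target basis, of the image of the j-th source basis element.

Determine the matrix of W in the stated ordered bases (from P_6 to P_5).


image of 1: 0
image of x: 1
image of x^2: -6x - 1
image of x^3: 27x^2 + 9x + 1
image of x^4: -108x^3 - 54x^2 - 12x - 1
image of x^5: 405x^4 + 270x^3 + 90x^2 + 15x + 1
image of x^6: -1458x^5 - 1215x^4 - 540x^3 - 135x^2 - 18x - 1
each image's coordinates form column j of the matrix

the matrix is [[0, 1, -1, 1, -1, 1, -1]; [0, 0, -6, 9, -12, 15, -18]; [0, 0, 0, 27, -54, 90, -135]; [0, 0, 0, 0, -108, 270, -540]; [0, 0, 0, 0, 0, 405, -1215]; [0, 0, 0, 0, 0, 0, -1458]] (rows listed top to bottom)


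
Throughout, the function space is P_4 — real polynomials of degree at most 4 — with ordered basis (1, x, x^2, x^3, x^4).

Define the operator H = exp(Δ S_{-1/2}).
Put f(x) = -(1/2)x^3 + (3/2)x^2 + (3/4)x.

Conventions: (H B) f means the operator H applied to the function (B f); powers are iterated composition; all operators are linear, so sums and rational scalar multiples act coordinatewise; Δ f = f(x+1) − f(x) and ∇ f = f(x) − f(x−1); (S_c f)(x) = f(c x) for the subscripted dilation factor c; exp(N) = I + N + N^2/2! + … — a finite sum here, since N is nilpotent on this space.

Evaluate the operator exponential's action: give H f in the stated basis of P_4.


g(x) = -(1/2)x^3 + (27/16)x^2 + (111/64)x - 5/32

order-1 term: (3/16)x^2 + (15/16)x + 1/16
order-2 term: (3/64)x - 27/128
order-3 term: -1/128
the series for exp(Δ S_{-1/2}) f terminates at order 3
exp(Δ S_{-1/2}) f = -(1/2)x^3 + (27/16)x^2 + (111/64)x - 5/32


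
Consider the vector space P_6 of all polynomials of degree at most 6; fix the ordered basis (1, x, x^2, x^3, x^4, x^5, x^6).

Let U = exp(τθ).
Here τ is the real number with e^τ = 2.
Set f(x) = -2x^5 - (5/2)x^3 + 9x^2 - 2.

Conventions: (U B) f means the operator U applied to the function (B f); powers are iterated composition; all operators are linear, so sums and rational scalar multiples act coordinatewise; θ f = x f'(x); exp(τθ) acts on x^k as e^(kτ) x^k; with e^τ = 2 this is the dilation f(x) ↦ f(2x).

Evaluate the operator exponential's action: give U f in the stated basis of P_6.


exp(τθ) x^k = e^(kτ) x^k; with e^τ = 2 this sends x^k to 2^k x^k
x^2 ↦ 4 x^2
x^3 ↦ 8 x^3
x^5 ↦ 32 x^5
applying this coordinatewise to f: exp(τθ) f = -64x^5 - 20x^3 + 36x^2 - 2

the result is g(x) = -64x^5 - 20x^3 + 36x^2 - 2


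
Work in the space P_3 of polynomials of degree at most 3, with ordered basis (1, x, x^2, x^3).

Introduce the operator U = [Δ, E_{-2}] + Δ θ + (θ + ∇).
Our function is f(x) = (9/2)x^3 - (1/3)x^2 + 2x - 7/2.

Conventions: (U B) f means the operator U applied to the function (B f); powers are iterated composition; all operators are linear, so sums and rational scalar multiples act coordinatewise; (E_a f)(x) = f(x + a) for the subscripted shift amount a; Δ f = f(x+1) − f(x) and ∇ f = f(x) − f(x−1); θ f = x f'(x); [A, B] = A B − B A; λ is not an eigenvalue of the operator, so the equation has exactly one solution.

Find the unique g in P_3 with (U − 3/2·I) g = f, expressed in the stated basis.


write g with unknown coordinates in the stated basis and equate coefficients in (U − 3/2·I) g = f
solving from the highest basis element down gives g = 3x^3 - (218/3)x^2 - 840x - 10423/9
check: U g = 9x^3 - (328/3)x^2 - 1258x - 5222/3
so U g − 3/2·g = (9/2)x^3 - (1/3)x^2 + 2x - 7/2 = f ✓

the result is g(x) = 3x^3 - (218/3)x^2 - 840x - 10423/9


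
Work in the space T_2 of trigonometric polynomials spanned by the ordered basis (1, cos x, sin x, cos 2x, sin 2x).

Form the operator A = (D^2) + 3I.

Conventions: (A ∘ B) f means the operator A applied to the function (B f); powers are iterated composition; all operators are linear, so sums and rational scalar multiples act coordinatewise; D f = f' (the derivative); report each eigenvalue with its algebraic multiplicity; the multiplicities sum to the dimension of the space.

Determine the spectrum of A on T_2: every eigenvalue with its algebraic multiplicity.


image of 1: 3
image of cos x: 2cos x
image of sin x: 2sin x
image of cos 2x: -cos 2x
image of sin 2x: -sin 2x
the matrix is diagonal; its diagonal is (3, 2, 2, -1, -1)
for a triangular matrix the eigenvalues are the diagonal entries, with algebraic multiplicity their repetition count

λ = -1 (multiplicity 2), λ = 2 (multiplicity 2), λ = 3 (multiplicity 1)


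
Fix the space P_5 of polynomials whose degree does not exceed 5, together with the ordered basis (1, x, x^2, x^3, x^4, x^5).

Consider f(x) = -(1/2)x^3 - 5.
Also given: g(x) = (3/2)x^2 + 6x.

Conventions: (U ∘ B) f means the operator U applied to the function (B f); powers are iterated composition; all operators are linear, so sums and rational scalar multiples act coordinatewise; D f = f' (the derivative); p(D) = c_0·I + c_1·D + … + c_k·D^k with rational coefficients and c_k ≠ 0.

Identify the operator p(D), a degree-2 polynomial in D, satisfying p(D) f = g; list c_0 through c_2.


c_0 = 0, c_1 = -1, c_2 = -2

D^0 f = -(1/2)x^3 - 5
D^1 f = -(3/2)x^2
D^2 f = -3x
matching coefficients of g against c_0 f + c_1 Df + … from the top degree down determines the c_i
solution: c_0 = 0, c_1 = -1, c_2 = -2
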